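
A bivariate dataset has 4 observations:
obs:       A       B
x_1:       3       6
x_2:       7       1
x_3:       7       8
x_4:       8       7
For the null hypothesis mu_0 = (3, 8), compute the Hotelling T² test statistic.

Step 1 — sample mean vector:
  mean(A) = (3 + 7 + 7 + 8) / 4 = 25/4 = 6.25
  mean(B) = (6 + 1 + 8 + 7) / 4 = 22/4 = 5.5
  x̄ = (6.25, 5.5),  deviation x̄ - mu_0 = (6.25, 5.5) - (3, 8) = (3.25, -2.5).

Step 2 — sample covariance matrix, S[i,j] = (1/(n-1)) · Σ_k (x_{k,i} - mean_i) · (x_{k,j} - mean_j), divisor n-1 = 3:
  S[A,A] = ((-3.25)·(-3.25) + (0.75)·(0.75) + (0.75)·(0.75) + (1.75)·(1.75)) / 3 = 14.75/3 = 4.9167
  S[A,B] = ((-3.25)·(0.5) + (0.75)·(-4.5) + (0.75)·(2.5) + (1.75)·(1.5)) / 3 = -0.5/3 = -0.1667
  S[B,B] = ((0.5)·(0.5) + (-4.5)·(-4.5) + (2.5)·(2.5) + (1.5)·(1.5)) / 3 = 29/3 = 9.6667
  S = [[4.9167, -0.1667],
 [-0.1667, 9.6667]].

Step 3 — invert S. det(S) = 4.9167·9.6667 - (-0.1667)² = 47.5.
  S^{-1} = (1/det) · [[d, -b], [-b, a]] = [[0.2035, 0.0035],
 [0.0035, 0.1035]].

Step 4 — quadratic form (x̄ - mu_0)^T · S^{-1} · (x̄ - mu_0):
  S^{-1} · (x̄ - mu_0) = (0.6526, -0.2474),
  (x̄ - mu_0)^T · [...] = (3.25)·(0.6526) + (-2.5)·(-0.2474) = 2.7395.

Step 5 — scale by n: T² = 4 · 2.7395 = 10.9579.

T² ≈ 10.9579


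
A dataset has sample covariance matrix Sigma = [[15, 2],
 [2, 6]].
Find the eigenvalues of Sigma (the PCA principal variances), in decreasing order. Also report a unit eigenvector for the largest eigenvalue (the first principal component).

Step 1 — characteristic polynomial of 2×2 Sigma:
  det(Sigma - λI) = λ² - trace · λ + det = 0.
  trace = 15 + 6 = 21, det = 15·6 - (2)² = 86.
Step 2 — discriminant:
  Δ = trace² - 4·det = 441 - 344 = 97.
Step 3 — eigenvalues:
  λ = (trace ± √Δ)/2 = (21 ± 9.8489)/2,
  λ_1 = 15.4244,  λ_2 = 5.5756.

Step 4 — unit eigenvector for λ_1: solve (Sigma - λ_1 I)v = 0. First row:
  (15 - 15.4244)·v_x + (2)·v_y = 0, i.e. (-0.4244)·v_x + (2)·v_y = 0,
  so v ∝ (b, λ_1 - a) = (2, 0.4244) = u.
  ||u|| = √((2)² + (0.4244)²) = √(4.1801) ≈ 2.0445,
  v_1 = u/||u|| ≈ (0.9782, 0.2076) (||v_1|| = 1).

λ_1 = 15.4244,  λ_2 = 5.5756;  v_1 ≈ (0.9782, 0.2076)


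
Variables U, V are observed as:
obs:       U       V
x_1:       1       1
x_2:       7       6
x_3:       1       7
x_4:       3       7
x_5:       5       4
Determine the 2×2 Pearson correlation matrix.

Step 1 — column means:
  mean(U) = (1 + 7 + 1 + 3 + 5) / 5 = 17/5 = 3.4
  mean(V) = (1 + 6 + 7 + 7 + 4) / 5 = 25/5 = 5

Step 2 — sample variances and covariances s[i,j] = (1/(n-1)) · Σ_k (x_{k,i} - mean_i) · (x_{k,j} - mean_j), with n-1 = 4:
  s[U,U] = ((-2.4)·(-2.4) + (3.6)·(3.6) + (-2.4)·(-2.4) + (-0.4)·(-0.4) + (1.6)·(1.6)) / 4 = 27.2/4 = 6.8
  s[U,V] = ((-2.4)·(-4) + (3.6)·(1) + (-2.4)·(2) + (-0.4)·(2) + (1.6)·(-1)) / 4 = 6/4 = 1.5
  s[V,V] = ((-4)·(-4) + (1)·(1) + (2)·(2) + (2)·(2) + (-1)·(-1)) / 4 = 26/4 = 6.5
  Sample standard deviations s_i = √(s[i,i]):
  s(U) = √(6.8) = 2.6077
  s(V) = √(6.5) = 2.5495

Step 3 — r_{ij} = s_{ij} / (s_i · s_j):
  r[U,U] = 1 (diagonal).
  r[U,V] = 1.5 / (2.6077 · 2.5495) = 1.5 / 6.6483 = 0.2256
  r[V,V] = 1 (diagonal).

R is symmetric with unit diagonal. Assembling:

R = [[1, 0.2256],
 [0.2256, 1]]


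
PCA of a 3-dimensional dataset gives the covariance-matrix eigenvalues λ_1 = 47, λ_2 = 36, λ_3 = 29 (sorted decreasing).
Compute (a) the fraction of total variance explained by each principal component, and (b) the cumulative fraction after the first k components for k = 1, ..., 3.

Step 1 — total variance = trace(Sigma) = Σ λ_i = 47 + 36 + 29 = 112.

Step 2 — fraction explained by component i = λ_i / Σ λ:
  PC1: 47/112 = 0.4196
  PC2: 36/112 = 0.3214
  PC3: 29/112 = 0.2589

Step 3 — cumulative fraction after k components = (λ_1 + ... + λ_k) / Σ λ:
  k = 1: 47/112 = 0.4196
  k = 2: (47 + 36)/112 = 83/112 = 0.7411
  k = 3: (47 + 36 + 29)/112 = 112/112 = 1

Summary (fraction, with percent):

explained: PC1 0.4196 (41.96%), PC2 0.3214 (32.14%), PC3 0.2589 (25.89%);  cumulative: 0.4196, 0.7411, 1


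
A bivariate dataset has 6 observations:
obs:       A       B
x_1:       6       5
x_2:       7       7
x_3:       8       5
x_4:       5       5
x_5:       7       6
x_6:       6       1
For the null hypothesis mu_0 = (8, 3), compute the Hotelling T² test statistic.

Step 1 — sample mean vector:
  mean(A) = (6 + 7 + 8 + 5 + 7 + 6) / 6 = 39/6 = 6.5
  mean(B) = (5 + 7 + 5 + 5 + 6 + 1) / 6 = 29/6 = 4.8333
  x̄ = (6.5, 4.8333),  deviation x̄ - mu_0 = (6.5, 4.8333) - (8, 3) = (-1.5, 1.8333).

Step 2 — sample covariance matrix, S[i,j] = (1/(n-1)) · Σ_k (x_{k,i} - mean_i) · (x_{k,j} - mean_j), divisor n-1 = 5:
  S[A,A] = ((-0.5)·(-0.5) + (0.5)·(0.5) + (1.5)·(1.5) + (-1.5)·(-1.5) + (0.5)·(0.5) + (-0.5)·(-0.5)) / 5 = 5.5/5 = 1.1
  S[A,B] = ((-0.5)·(0.1667) + (0.5)·(2.1667) + (1.5)·(0.1667) + (-1.5)·(0.1667) + (0.5)·(1.1667) + (-0.5)·(-3.8333)) / 5 = 3.5/5 = 0.7
  S[B,B] = ((0.1667)·(0.1667) + (2.1667)·(2.1667) + (0.1667)·(0.1667) + (0.1667)·(0.1667) + (1.1667)·(1.1667) + (-3.8333)·(-3.8333)) / 5 = 20.8333/5 = 4.1667
  S = [[1.1, 0.7],
 [0.7, 4.1667]].

Step 3 — invert S. det(S) = 1.1·4.1667 - (0.7)² = 4.0933.
  S^{-1} = (1/det) · [[d, -b], [-b, a]] = [[1.0179, -0.171],
 [-0.171, 0.2687]].

Step 4 — quadratic form (x̄ - mu_0)^T · S^{-1} · (x̄ - mu_0):
  S^{-1} · (x̄ - mu_0) = (-1.8404, 0.7492),
  (x̄ - mu_0)^T · [...] = (-1.5)·(-1.8404) + (1.8333)·(0.7492) = 4.1341.

Step 5 — scale by n: T² = 6 · 4.1341 = 24.8046.

T² ≈ 24.8046


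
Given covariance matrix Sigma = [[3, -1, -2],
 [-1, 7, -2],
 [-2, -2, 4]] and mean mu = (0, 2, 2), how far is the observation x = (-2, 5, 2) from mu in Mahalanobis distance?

Step 1 — centre the observation: (x - mu) = (-2, 3, 0).

Step 2 — invert Sigma (cofactor / det for 3×3, or solve directly):
  Sigma^{-1} = [[0.75, 0.25, 0.5],
 [0.25, 0.25, 0.25],
 [0.5, 0.25, 0.625]].

Step 3 — form the quadratic (x - mu)^T · Sigma^{-1} · (x - mu):
  Sigma^{-1} · (x - mu) = (-0.75, 0.25, -0.25).
  (x - mu)^T · [Sigma^{-1} · (x - mu)] = (-2)·(-0.75) + (3)·(0.25) + (0)·(-0.25) = 2.25.

Step 4 — take square root: d = √(2.25) ≈ 1.5.

d(x, mu) = √(2.25) ≈ 1.5


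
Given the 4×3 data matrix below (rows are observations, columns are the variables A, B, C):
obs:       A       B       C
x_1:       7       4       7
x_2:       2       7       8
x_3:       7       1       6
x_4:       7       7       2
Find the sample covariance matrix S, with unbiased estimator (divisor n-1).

Step 1 — column means:
  mean(A) = (7 + 2 + 7 + 7) / 4 = 23/4 = 5.75
  mean(B) = (4 + 7 + 1 + 7) / 4 = 19/4 = 4.75
  mean(C) = (7 + 8 + 6 + 2) / 4 = 23/4 = 5.75

Step 2 — sample covariance S[i,j] = (1/(n-1)) · Σ_k (x_{k,i} - mean_i) · (x_{k,j} - mean_j), with n-1 = 3.
  S[A,A] = ((1.25)·(1.25) + (-3.75)·(-3.75) + (1.25)·(1.25) + (1.25)·(1.25)) / 3 = 18.75/3 = 6.25
  S[A,B] = ((1.25)·(-0.75) + (-3.75)·(2.25) + (1.25)·(-3.75) + (1.25)·(2.25)) / 3 = -11.25/3 = -3.75
  S[A,C] = ((1.25)·(1.25) + (-3.75)·(2.25) + (1.25)·(0.25) + (1.25)·(-3.75)) / 3 = -11.25/3 = -3.75
  S[B,B] = ((-0.75)·(-0.75) + (2.25)·(2.25) + (-3.75)·(-3.75) + (2.25)·(2.25)) / 3 = 24.75/3 = 8.25
  S[B,C] = ((-0.75)·(1.25) + (2.25)·(2.25) + (-3.75)·(0.25) + (2.25)·(-3.75)) / 3 = -5.25/3 = -1.75
  S[C,C] = ((1.25)·(1.25) + (2.25)·(2.25) + (0.25)·(0.25) + (-3.75)·(-3.75)) / 3 = 20.75/3 = 6.9167

S is symmetric (S[j,i] = S[i,j]). Assembling:

S = [[6.25, -3.75, -3.75],
 [-3.75, 8.25, -1.75],
 [-3.75, -1.75, 6.9167]]


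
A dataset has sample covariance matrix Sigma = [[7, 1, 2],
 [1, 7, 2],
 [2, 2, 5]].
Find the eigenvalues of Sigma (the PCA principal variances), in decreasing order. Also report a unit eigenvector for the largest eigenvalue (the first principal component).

Step 1 — characteristic polynomial p(λ) = det(λI - Sigma) = λ³ - tr·λ² + c_1·λ - det, where tr = trace, c_1 = sum of the principal 2×2 minors, det = det(Sigma):
  tr = 7 + 7 + 5 = 19,
  c_1 = (7·7 - (1)²) + (7·5 - (2)²) + (7·5 - (2)²) = 48 + 31 + 31 = 110,
  det = 7·(7·5 - (2)²) - (1)·((1)·5 - (2)·(2)) + (2)·((1)·(2) - 7·(2)) = 7·(31) - (1)·(1) + (2)·(-12) = 192.
  So p(λ) = λ³ - 19λ² + 110λ - 192.
Step 2 — look for an integer root (rational root theorem: any rational root is an integer divisor of 192). Testing λ = 6:
  p(6) = 216 - 684 + 660 - 192 = 0  ✓
  Dividing out (λ - 6): p(λ) = (λ - 6)(λ² - 13λ + 32).
Step 3 — remaining eigenvalues from the quadratic λ² - 13λ + 32 = 0:
  Δ = 13² - 4·32 = 169 - 128 = 41,  λ = (13 ± √41)/2 = (13 ± 6.4031)/2 ≈ 9.7016 or 3.2984.
  Sorted: λ_1 = 9.7016,  λ_2 = 6,  λ_3 = 3.2984  (check: sum = 19 = tr ✓).

Step 4 — unit eigenvector for λ_1 ≈ 9.7016: v spans the null space of (Sigma - λ_1 I), whose rows are
  r_1 = (-2.7016, 1, 2),  r_2 = (1, -2.7016, 2),  r_3 = (2, 2, -4.7016).
  v is orthogonal to every row, so take v ∝ r_1 × r_2 = ((1)·(2) - (2)·(-2.7016), (2)·(1) - (-2.7016)·(2), (-2.7016)·(-2.7016) - (1)·(1)) ≈ (7.4031, 7.4031, 6.2984).
  Let u = (7.4031, 7.4031, 6.2984).
  ||u|| = √((7.4031)² + (7.4031)² + (6.2984)²) = √(149.2828) ≈ 12.2181,  v_1 = u/||u|| ≈ (0.6059, 0.6059, 0.5155) (||v_1|| = 1).

λ_1 = 9.7016,  λ_2 = 6,  λ_3 = 3.2984;  v_1 ≈ (0.6059, 0.6059, 0.5155)


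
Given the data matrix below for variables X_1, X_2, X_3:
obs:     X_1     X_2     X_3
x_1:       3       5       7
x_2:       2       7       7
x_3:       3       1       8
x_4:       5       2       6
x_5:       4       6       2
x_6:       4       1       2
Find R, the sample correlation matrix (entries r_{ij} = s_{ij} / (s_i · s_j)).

Step 1 — column means:
  mean(X_1) = (3 + 2 + 3 + 5 + 4 + 4) / 6 = 21/6 = 3.5
  mean(X_2) = (5 + 7 + 1 + 2 + 6 + 1) / 6 = 22/6 = 3.6667
  mean(X_3) = (7 + 7 + 8 + 6 + 2 + 2) / 6 = 32/6 = 5.3333

Step 2 — sample variances and covariances s[i,j] = (1/(n-1)) · Σ_k (x_{k,i} - mean_i) · (x_{k,j} - mean_j), with n-1 = 5:
  s[X_1,X_1] = ((-0.5)·(-0.5) + (-1.5)·(-1.5) + (-0.5)·(-0.5) + (1.5)·(1.5) + (0.5)·(0.5) + (0.5)·(0.5)) / 5 = 5.5/5 = 1.1
  s[X_1,X_2] = ((-0.5)·(1.3333) + (-1.5)·(3.3333) + (-0.5)·(-2.6667) + (1.5)·(-1.6667) + (0.5)·(2.3333) + (0.5)·(-2.6667)) / 5 = -7/5 = -1.4
  s[X_1,X_3] = ((-0.5)·(1.6667) + (-1.5)·(1.6667) + (-0.5)·(2.6667) + (1.5)·(0.6667) + (0.5)·(-3.3333) + (0.5)·(-3.3333)) / 5 = -7/5 = -1.4
  s[X_2,X_2] = ((1.3333)·(1.3333) + (3.3333)·(3.3333) + (-2.6667)·(-2.6667) + (-1.6667)·(-1.6667) + (2.3333)·(2.3333) + (-2.6667)·(-2.6667)) / 5 = 35.3333/5 = 7.0667
  s[X_2,X_3] = ((1.3333)·(1.6667) + (3.3333)·(1.6667) + (-2.6667)·(2.6667) + (-1.6667)·(0.6667) + (2.3333)·(-3.3333) + (-2.6667)·(-3.3333)) / 5 = 0.6667/5 = 0.1333
  s[X_3,X_3] = ((1.6667)·(1.6667) + (1.6667)·(1.6667) + (2.6667)·(2.6667) + (0.6667)·(0.6667) + (-3.3333)·(-3.3333) + (-3.3333)·(-3.3333)) / 5 = 35.3333/5 = 7.0667
  Sample standard deviations s_i = √(s[i,i]):
  s(X_1) = √(1.1) = 1.0488
  s(X_2) = √(7.0667) = 2.6583
  s(X_3) = √(7.0667) = 2.6583

Step 3 — r_{ij} = s_{ij} / (s_i · s_j):
  r[X_1,X_1] = 1 (diagonal).
  r[X_1,X_2] = -1.4 / (1.0488 · 2.6583) = -1.4 / 2.7881 = -0.5021
  r[X_1,X_3] = -1.4 / (1.0488 · 2.6583) = -1.4 / 2.7881 = -0.5021
  r[X_2,X_2] = 1 (diagonal).
  r[X_2,X_3] = 0.1333 / (2.6583 · 2.6583) = 0.1333 / 7.0667 = 0.0189
  r[X_3,X_3] = 1 (diagonal).

R is symmetric with unit diagonal. Assembling:

R = [[1, -0.5021, -0.5021],
 [-0.5021, 1, 0.0189],
 [-0.5021, 0.0189, 1]]


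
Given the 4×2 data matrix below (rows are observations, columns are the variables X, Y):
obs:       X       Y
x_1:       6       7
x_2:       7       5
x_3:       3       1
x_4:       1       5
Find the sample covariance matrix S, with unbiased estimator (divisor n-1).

Step 1 — column means:
  mean(X) = (6 + 7 + 3 + 1) / 4 = 17/4 = 4.25
  mean(Y) = (7 + 5 + 1 + 5) / 4 = 18/4 = 4.5

Step 2 — sample covariance S[i,j] = (1/(n-1)) · Σ_k (x_{k,i} - mean_i) · (x_{k,j} - mean_j), with n-1 = 3.
  S[X,X] = ((1.75)·(1.75) + (2.75)·(2.75) + (-1.25)·(-1.25) + (-3.25)·(-3.25)) / 3 = 22.75/3 = 7.5833
  S[X,Y] = ((1.75)·(2.5) + (2.75)·(0.5) + (-1.25)·(-3.5) + (-3.25)·(0.5)) / 3 = 8.5/3 = 2.8333
  S[Y,Y] = ((2.5)·(2.5) + (0.5)·(0.5) + (-3.5)·(-3.5) + (0.5)·(0.5)) / 3 = 19/3 = 6.3333

S is symmetric (S[j,i] = S[i,j]). Assembling:

S = [[7.5833, 2.8333],
 [2.8333, 6.3333]]


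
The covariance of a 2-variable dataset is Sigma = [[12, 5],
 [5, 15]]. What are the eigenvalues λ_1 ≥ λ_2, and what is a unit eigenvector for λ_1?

Step 1 — characteristic polynomial of 2×2 Sigma:
  det(Sigma - λI) = λ² - trace · λ + det = 0.
  trace = 12 + 15 = 27, det = 12·15 - (5)² = 155.
Step 2 — discriminant:
  Δ = trace² - 4·det = 729 - 620 = 109.
Step 3 — eigenvalues:
  λ = (trace ± √Δ)/2 = (27 ± 10.4403)/2,
  λ_1 = 18.7202,  λ_2 = 8.2798.

Step 4 — unit eigenvector for λ_1: solve (Sigma - λ_1 I)v = 0. First row:
  (12 - 18.7202)·v_x + (5)·v_y = 0, i.e. (-6.7202)·v_x + (5)·v_y = 0,
  so v ∝ (b, λ_1 - a) = (5, 6.7202) = u.
  ||u|| = √((5)² + (6.7202)²) = √(70.1605) ≈ 8.3762,
  v_1 = u/||u|| ≈ (0.5969, 0.8023) (||v_1|| = 1).

λ_1 = 18.7202,  λ_2 = 8.2798;  v_1 ≈ (0.5969, 0.8023)


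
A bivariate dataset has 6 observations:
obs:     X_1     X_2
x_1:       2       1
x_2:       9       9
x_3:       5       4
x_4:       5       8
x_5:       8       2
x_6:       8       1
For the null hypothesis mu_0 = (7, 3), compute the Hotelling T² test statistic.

Step 1 — sample mean vector:
  mean(X_1) = (2 + 9 + 5 + 5 + 8 + 8) / 6 = 37/6 = 6.1667
  mean(X_2) = (1 + 9 + 4 + 8 + 2 + 1) / 6 = 25/6 = 4.1667
  x̄ = (6.1667, 4.1667),  deviation x̄ - mu_0 = (6.1667, 4.1667) - (7, 3) = (-0.8333, 1.1667).

Step 2 — sample covariance matrix, S[i,j] = (1/(n-1)) · Σ_k (x_{k,i} - mean_i) · (x_{k,j} - mean_j), divisor n-1 = 5:
  S[X_1,X_1] = ((-4.1667)·(-4.1667) + (2.8333)·(2.8333) + (-1.1667)·(-1.1667) + (-1.1667)·(-1.1667) + (1.8333)·(1.8333) + (1.8333)·(1.8333)) / 5 = 34.8333/5 = 6.9667
  S[X_1,X_2] = ((-4.1667)·(-3.1667) + (2.8333)·(4.8333) + (-1.1667)·(-0.1667) + (-1.1667)·(3.8333) + (1.8333)·(-2.1667) + (1.8333)·(-3.1667)) / 5 = 12.8333/5 = 2.5667
  S[X_2,X_2] = ((-3.1667)·(-3.1667) + (4.8333)·(4.8333) + (-0.1667)·(-0.1667) + (3.8333)·(3.8333) + (-2.1667)·(-2.1667) + (-3.1667)·(-3.1667)) / 5 = 62.8333/5 = 12.5667
  S = [[6.9667, 2.5667],
 [2.5667, 12.5667]].

Step 3 — invert S. det(S) = 6.9667·12.5667 - (2.5667)² = 80.96.
  S^{-1} = (1/det) · [[d, -b], [-b, a]] = [[0.1552, -0.0317],
 [-0.0317, 0.0861]].

Step 4 — quadratic form (x̄ - mu_0)^T · S^{-1} · (x̄ - mu_0):
  S^{-1} · (x̄ - mu_0) = (-0.1663, 0.1268),
  (x̄ - mu_0)^T · [...] = (-0.8333)·(-0.1663) + (1.1667)·(0.1268) = 0.2866.

Step 5 — scale by n: T² = 6 · 0.2866 = 1.7194.

T² ≈ 1.7194


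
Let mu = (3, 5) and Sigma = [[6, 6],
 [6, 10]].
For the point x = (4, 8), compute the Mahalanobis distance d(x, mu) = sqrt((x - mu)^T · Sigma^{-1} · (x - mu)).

Step 1 — centre the observation: (x - mu) = (1, 3).

Step 2 — invert Sigma. det(Sigma) = 6·10 - (6)² = 24.
  Sigma^{-1} = (1/det) · [[d, -b], [-b, a]] = [[0.4167, -0.25],
 [-0.25, 0.25]].

Step 3 — form the quadratic (x - mu)^T · Sigma^{-1} · (x - mu):
  Sigma^{-1} · (x - mu) = (-0.3333, 0.5).
  (x - mu)^T · [Sigma^{-1} · (x - mu)] = (1)·(-0.3333) + (3)·(0.5) = 1.1667.

Step 4 — take square root: d = √(1.1667) ≈ 1.0801.

d(x, mu) = √(1.1667) ≈ 1.0801


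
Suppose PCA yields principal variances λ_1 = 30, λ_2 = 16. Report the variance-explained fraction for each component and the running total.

Step 1 — total variance = trace(Sigma) = Σ λ_i = 30 + 16 = 46.

Step 2 — fraction explained by component i = λ_i / Σ λ:
  PC1: 30/46 = 0.6522
  PC2: 16/46 = 0.3478

Step 3 — cumulative fraction after k components = (λ_1 + ... + λ_k) / Σ λ:
  k = 1: 30/46 = 0.6522
  k = 2: (30 + 16)/46 = 46/46 = 1

Summary (fraction, with percent):

explained: PC1 0.6522 (65.22%), PC2 0.3478 (34.78%);  cumulative: 0.6522, 1


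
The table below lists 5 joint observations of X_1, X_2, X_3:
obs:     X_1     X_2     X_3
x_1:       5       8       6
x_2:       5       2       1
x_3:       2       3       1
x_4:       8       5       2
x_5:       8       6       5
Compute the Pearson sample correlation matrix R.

Step 1 — column means:
  mean(X_1) = (5 + 5 + 2 + 8 + 8) / 5 = 28/5 = 5.6
  mean(X_2) = (8 + 2 + 3 + 5 + 6) / 5 = 24/5 = 4.8
  mean(X_3) = (6 + 1 + 1 + 2 + 5) / 5 = 15/5 = 3

Step 2 — sample variances and covariances s[i,j] = (1/(n-1)) · Σ_k (x_{k,i} - mean_i) · (x_{k,j} - mean_j), with n-1 = 4:
  s[X_1,X_1] = ((-0.6)·(-0.6) + (-0.6)·(-0.6) + (-3.6)·(-3.6) + (2.4)·(2.4) + (2.4)·(2.4)) / 4 = 25.2/4 = 6.3
  s[X_1,X_2] = ((-0.6)·(3.2) + (-0.6)·(-2.8) + (-3.6)·(-1.8) + (2.4)·(0.2) + (2.4)·(1.2)) / 4 = 9.6/4 = 2.4
  s[X_1,X_3] = ((-0.6)·(3) + (-0.6)·(-2) + (-3.6)·(-2) + (2.4)·(-1) + (2.4)·(2)) / 4 = 9/4 = 2.25
  s[X_2,X_2] = ((3.2)·(3.2) + (-2.8)·(-2.8) + (-1.8)·(-1.8) + (0.2)·(0.2) + (1.2)·(1.2)) / 4 = 22.8/4 = 5.7
  s[X_2,X_3] = ((3.2)·(3) + (-2.8)·(-2) + (-1.8)·(-2) + (0.2)·(-1) + (1.2)·(2)) / 4 = 21/4 = 5.25
  s[X_3,X_3] = ((3)·(3) + (-2)·(-2) + (-2)·(-2) + (-1)·(-1) + (2)·(2)) / 4 = 22/4 = 5.5
  Sample standard deviations s_i = √(s[i,i]):
  s(X_1) = √(6.3) = 2.51
  s(X_2) = √(5.7) = 2.3875
  s(X_3) = √(5.5) = 2.3452

Step 3 — r_{ij} = s_{ij} / (s_i · s_j):
  r[X_1,X_1] = 1 (diagonal).
  r[X_1,X_2] = 2.4 / (2.51 · 2.3875) = 2.4 / 5.9925 = 0.4005
  r[X_1,X_3] = 2.25 / (2.51 · 2.3452) = 2.25 / 5.8864 = 0.3822
  r[X_2,X_2] = 1 (diagonal).
  r[X_2,X_3] = 5.25 / (2.3875 · 2.3452) = 5.25 / 5.5991 = 0.9376
  r[X_3,X_3] = 1 (diagonal).

R is symmetric with unit diagonal. Assembling:

R = [[1, 0.4005, 0.3822],
 [0.4005, 1, 0.9376],
 [0.3822, 0.9376, 1]]


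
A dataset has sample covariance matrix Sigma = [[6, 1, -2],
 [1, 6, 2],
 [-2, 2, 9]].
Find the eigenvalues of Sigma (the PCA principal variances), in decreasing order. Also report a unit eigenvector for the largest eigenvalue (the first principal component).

Step 1 — characteristic polynomial p(λ) = det(λI - Sigma) = λ³ - tr·λ² + c_1·λ - det, where tr = trace, c_1 = sum of the principal 2×2 minors, det = det(Sigma):
  tr = 6 + 6 + 9 = 21,
  c_1 = (6·6 - (1)²) + (6·9 - (-2)²) + (6·9 - (2)²) = 35 + 50 + 50 = 135,
  det = 6·(6·9 - (2)²) - (1)·((1)·9 - (2)·(-2)) + (-2)·((1)·(2) - 6·(-2)) = 6·(50) - (1)·(13) + (-2)·(14) = 259.
  So p(λ) = λ³ - 21λ² + 135λ - 259.
Step 2 — look for an integer root (rational root theorem: any rational root is an integer divisor of 259). Testing λ = 7:
  p(7) = 343 - 1029 + 945 - 259 = 0  ✓
  Dividing out (λ - 7): p(λ) = (λ - 7)(λ² - 14λ + 37).
Step 3 — remaining eigenvalues from the quadratic λ² - 14λ + 37 = 0:
  Δ = 14² - 4·37 = 196 - 148 = 48,  λ = (14 ± √48)/2 = (14 ± 6.9282)/2 ≈ 10.4641 or 3.5359.
  Sorted: λ_1 = 10.4641,  λ_2 = 7,  λ_3 = 3.5359  (check: sum = 21 = tr ✓).

Step 4 — unit eigenvector for λ_1 ≈ 10.4641: v spans the null space of (Sigma - λ_1 I), whose rows are
  r_1 = (-4.4641, 1, -2),  r_2 = (1, -4.4641, 2),  r_3 = (-2, 2, -1.4641).
  v is orthogonal to every row, so take v ∝ r_1 × r_2 = ((1)·(2) - (-2)·(-4.4641), (-2)·(1) - (-4.4641)·(2), (-4.4641)·(-4.4641) - (1)·(1)) ≈ (-6.9282, 6.9282, 18.9282).
  Rescale (multiply by -1 so the first nonzero entry is positive): u = (6.9282, -6.9282, -18.9282).
  ||u|| = √((6.9282)² + (-6.9282)² + (-18.9282)²) = √(454.2769) ≈ 21.3138,  v_1 = u/||u|| ≈ (0.3251, -0.3251, -0.8881) (||v_1|| = 1).

λ_1 = 10.4641,  λ_2 = 7,  λ_3 = 3.5359;  v_1 ≈ (0.3251, -0.3251, -0.8881)


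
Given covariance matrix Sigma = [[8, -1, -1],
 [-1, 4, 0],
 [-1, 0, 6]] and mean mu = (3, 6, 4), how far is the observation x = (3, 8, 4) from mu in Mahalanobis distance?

Step 1 — centre the observation: (x - mu) = (0, 2, 0).

Step 2 — invert Sigma (cofactor / det for 3×3, or solve directly):
  Sigma^{-1} = [[0.1319, 0.033, 0.022],
 [0.033, 0.2582, 0.0055],
 [0.022, 0.0055, 0.1703]].

Step 3 — form the quadratic (x - mu)^T · Sigma^{-1} · (x - mu):
  Sigma^{-1} · (x - mu) = (0.0659, 0.5165, 0.011).
  (x - mu)^T · [Sigma^{-1} · (x - mu)] = (0)·(0.0659) + (2)·(0.5165) + (0)·(0.011) = 1.033.

Step 4 — take square root: d = √(1.033) ≈ 1.0163.

d(x, mu) = √(1.033) ≈ 1.0163


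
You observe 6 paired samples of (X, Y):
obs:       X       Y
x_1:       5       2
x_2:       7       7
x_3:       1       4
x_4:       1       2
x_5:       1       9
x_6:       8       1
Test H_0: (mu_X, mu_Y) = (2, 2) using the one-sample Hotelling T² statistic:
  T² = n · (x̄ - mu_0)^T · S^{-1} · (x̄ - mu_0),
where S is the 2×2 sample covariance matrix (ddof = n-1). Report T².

Step 1 — sample mean vector:
  mean(X) = (5 + 7 + 1 + 1 + 1 + 8) / 6 = 23/6 = 3.8333
  mean(Y) = (2 + 7 + 4 + 2 + 9 + 1) / 6 = 25/6 = 4.1667
  x̄ = (3.8333, 4.1667),  deviation x̄ - mu_0 = (3.8333, 4.1667) - (2, 2) = (1.8333, 2.1667).

Step 2 — sample covariance matrix, S[i,j] = (1/(n-1)) · Σ_k (x_{k,i} - mean_i) · (x_{k,j} - mean_j), divisor n-1 = 5:
  S[X,X] = ((1.1667)·(1.1667) + (3.1667)·(3.1667) + (-2.8333)·(-2.8333) + (-2.8333)·(-2.8333) + (-2.8333)·(-2.8333) + (4.1667)·(4.1667)) / 5 = 52.8333/5 = 10.5667
  S[X,Y] = ((1.1667)·(-2.1667) + (3.1667)·(2.8333) + (-2.8333)·(-0.1667) + (-2.8333)·(-2.1667) + (-2.8333)·(4.8333) + (4.1667)·(-3.1667)) / 5 = -13.8333/5 = -2.7667
  S[Y,Y] = ((-2.1667)·(-2.1667) + (2.8333)·(2.8333) + (-0.1667)·(-0.1667) + (-2.1667)·(-2.1667) + (4.8333)·(4.8333) + (-3.1667)·(-3.1667)) / 5 = 50.8333/5 = 10.1667
  S = [[10.5667, -2.7667],
 [-2.7667, 10.1667]].

Step 3 — invert S. det(S) = 10.5667·10.1667 - (-2.7667)² = 99.7733.
  S^{-1} = (1/det) · [[d, -b], [-b, a]] = [[0.1019, 0.0277],
 [0.0277, 0.1059]].

Step 4 — quadratic form (x̄ - mu_0)^T · S^{-1} · (x̄ - mu_0):
  S^{-1} · (x̄ - mu_0) = (0.2469, 0.2803),
  (x̄ - mu_0)^T · [...] = (1.8333)·(0.2469) + (2.1667)·(0.2803) = 1.06.

Step 5 — scale by n: T² = 6 · 1.06 = 6.3597.

T² ≈ 6.3597


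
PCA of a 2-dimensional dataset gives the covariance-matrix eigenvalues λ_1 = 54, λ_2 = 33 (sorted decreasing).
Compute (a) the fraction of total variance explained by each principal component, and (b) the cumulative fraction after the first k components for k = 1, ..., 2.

Step 1 — total variance = trace(Sigma) = Σ λ_i = 54 + 33 = 87.

Step 2 — fraction explained by component i = λ_i / Σ λ:
  PC1: 54/87 = 0.6207
  PC2: 33/87 = 0.3793

Step 3 — cumulative fraction after k components = (λ_1 + ... + λ_k) / Σ λ:
  k = 1: 54/87 = 0.6207
  k = 2: (54 + 33)/87 = 87/87 = 1

Summary (fraction, with percent):

explained: PC1 0.6207 (62.07%), PC2 0.3793 (37.93%);  cumulative: 0.6207, 1


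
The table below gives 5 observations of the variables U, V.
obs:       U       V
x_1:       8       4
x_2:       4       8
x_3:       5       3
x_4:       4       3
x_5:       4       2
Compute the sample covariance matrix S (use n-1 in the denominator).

Step 1 — column means:
  mean(U) = (8 + 4 + 5 + 4 + 4) / 5 = 25/5 = 5
  mean(V) = (4 + 8 + 3 + 3 + 2) / 5 = 20/5 = 4

Step 2 — sample covariance S[i,j] = (1/(n-1)) · Σ_k (x_{k,i} - mean_i) · (x_{k,j} - mean_j), with n-1 = 4.
  S[U,U] = ((3)·(3) + (-1)·(-1) + (0)·(0) + (-1)·(-1) + (-1)·(-1)) / 4 = 12/4 = 3
  S[U,V] = ((3)·(0) + (-1)·(4) + (0)·(-1) + (-1)·(-1) + (-1)·(-2)) / 4 = -1/4 = -0.25
  S[V,V] = ((0)·(0) + (4)·(4) + (-1)·(-1) + (-1)·(-1) + (-2)·(-2)) / 4 = 22/4 = 5.5

S is symmetric (S[j,i] = S[i,j]). Assembling:

S = [[3, -0.25],
 [-0.25, 5.5]]


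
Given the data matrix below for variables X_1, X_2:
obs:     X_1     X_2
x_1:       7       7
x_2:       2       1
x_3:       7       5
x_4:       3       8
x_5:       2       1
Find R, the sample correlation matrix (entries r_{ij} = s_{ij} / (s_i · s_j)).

Step 1 — column means:
  mean(X_1) = (7 + 2 + 7 + 3 + 2) / 5 = 21/5 = 4.2
  mean(X_2) = (7 + 1 + 5 + 8 + 1) / 5 = 22/5 = 4.4

Step 2 — sample variances and covariances s[i,j] = (1/(n-1)) · Σ_k (x_{k,i} - mean_i) · (x_{k,j} - mean_j), with n-1 = 4:
  s[X_1,X_1] = ((2.8)·(2.8) + (-2.2)·(-2.2) + (2.8)·(2.8) + (-1.2)·(-1.2) + (-2.2)·(-2.2)) / 4 = 26.8/4 = 6.7
  s[X_1,X_2] = ((2.8)·(2.6) + (-2.2)·(-3.4) + (2.8)·(0.6) + (-1.2)·(3.6) + (-2.2)·(-3.4)) / 4 = 19.6/4 = 4.9
  s[X_2,X_2] = ((2.6)·(2.6) + (-3.4)·(-3.4) + (0.6)·(0.6) + (3.6)·(3.6) + (-3.4)·(-3.4)) / 4 = 43.2/4 = 10.8
  Sample standard deviations s_i = √(s[i,i]):
  s(X_1) = √(6.7) = 2.5884
  s(X_2) = √(10.8) = 3.2863

Step 3 — r_{ij} = s_{ij} / (s_i · s_j):
  r[X_1,X_1] = 1 (diagonal).
  r[X_1,X_2] = 4.9 / (2.5884 · 3.2863) = 4.9 / 8.5065 = 0.576
  r[X_2,X_2] = 1 (diagonal).

R is symmetric with unit diagonal. Assembling:

R = [[1, 0.576],
 [0.576, 1]]


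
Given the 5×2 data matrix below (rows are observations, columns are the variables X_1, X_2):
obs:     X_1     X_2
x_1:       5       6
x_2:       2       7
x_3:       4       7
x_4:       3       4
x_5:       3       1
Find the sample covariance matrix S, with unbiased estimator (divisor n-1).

Step 1 — column means:
  mean(X_1) = (5 + 2 + 4 + 3 + 3) / 5 = 17/5 = 3.4
  mean(X_2) = (6 + 7 + 7 + 4 + 1) / 5 = 25/5 = 5

Step 2 — sample covariance S[i,j] = (1/(n-1)) · Σ_k (x_{k,i} - mean_i) · (x_{k,j} - mean_j), with n-1 = 4.
  S[X_1,X_1] = ((1.6)·(1.6) + (-1.4)·(-1.4) + (0.6)·(0.6) + (-0.4)·(-0.4) + (-0.4)·(-0.4)) / 4 = 5.2/4 = 1.3
  S[X_1,X_2] = ((1.6)·(1) + (-1.4)·(2) + (0.6)·(2) + (-0.4)·(-1) + (-0.4)·(-4)) / 4 = 2/4 = 0.5
  S[X_2,X_2] = ((1)·(1) + (2)·(2) + (2)·(2) + (-1)·(-1) + (-4)·(-4)) / 4 = 26/4 = 6.5

S is symmetric (S[j,i] = S[i,j]). Assembling:

S = [[1.3, 0.5],
 [0.5, 6.5]]


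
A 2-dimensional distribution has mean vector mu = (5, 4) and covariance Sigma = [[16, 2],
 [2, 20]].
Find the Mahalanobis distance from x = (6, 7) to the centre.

Step 1 — centre the observation: (x - mu) = (1, 3).

Step 2 — invert Sigma. det(Sigma) = 16·20 - (2)² = 316.
  Sigma^{-1} = (1/det) · [[d, -b], [-b, a]] = [[0.0633, -0.0063],
 [-0.0063, 0.0506]].

Step 3 — form the quadratic (x - mu)^T · Sigma^{-1} · (x - mu):
  Sigma^{-1} · (x - mu) = (0.0443, 0.1456).
  (x - mu)^T · [Sigma^{-1} · (x - mu)] = (1)·(0.0443) + (3)·(0.1456) = 0.481.

Step 4 — take square root: d = √(0.481) ≈ 0.6936.

d(x, mu) = √(0.481) ≈ 0.6936


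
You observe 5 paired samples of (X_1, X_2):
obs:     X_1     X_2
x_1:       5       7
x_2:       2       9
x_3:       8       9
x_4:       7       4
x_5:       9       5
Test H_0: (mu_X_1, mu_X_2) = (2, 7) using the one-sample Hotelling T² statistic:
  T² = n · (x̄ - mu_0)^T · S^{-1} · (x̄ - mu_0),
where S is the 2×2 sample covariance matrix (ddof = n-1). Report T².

Step 1 — sample mean vector:
  mean(X_1) = (5 + 2 + 8 + 7 + 9) / 5 = 31/5 = 6.2
  mean(X_2) = (7 + 9 + 9 + 4 + 5) / 5 = 34/5 = 6.8
  x̄ = (6.2, 6.8),  deviation x̄ - mu_0 = (6.2, 6.8) - (2, 7) = (4.2, -0.2).

Step 2 — sample covariance matrix, S[i,j] = (1/(n-1)) · Σ_k (x_{k,i} - mean_i) · (x_{k,j} - mean_j), divisor n-1 = 4:
  S[X_1,X_1] = ((-1.2)·(-1.2) + (-4.2)·(-4.2) + (1.8)·(1.8) + (0.8)·(0.8) + (2.8)·(2.8)) / 4 = 30.8/4 = 7.7
  S[X_1,X_2] = ((-1.2)·(0.2) + (-4.2)·(2.2) + (1.8)·(2.2) + (0.8)·(-2.8) + (2.8)·(-1.8)) / 4 = -12.8/4 = -3.2
  S[X_2,X_2] = ((0.2)·(0.2) + (2.2)·(2.2) + (2.2)·(2.2) + (-2.8)·(-2.8) + (-1.8)·(-1.8)) / 4 = 20.8/4 = 5.2
  S = [[7.7, -3.2],
 [-3.2, 5.2]].

Step 3 — invert S. det(S) = 7.7·5.2 - (-3.2)² = 29.8.
  S^{-1} = (1/det) · [[d, -b], [-b, a]] = [[0.1745, 0.1074],
 [0.1074, 0.2584]].

Step 4 — quadratic form (x̄ - mu_0)^T · S^{-1} · (x̄ - mu_0):
  S^{-1} · (x̄ - mu_0) = (0.7114, 0.3993),
  (x̄ - mu_0)^T · [...] = (4.2)·(0.7114) + (-0.2)·(0.3993) = 2.9081.

Step 5 — scale by n: T² = 5 · 2.9081 = 14.5403.

T² ≈ 14.5403


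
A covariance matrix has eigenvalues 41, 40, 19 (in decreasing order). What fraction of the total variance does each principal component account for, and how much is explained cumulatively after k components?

Step 1 — total variance = trace(Sigma) = Σ λ_i = 41 + 40 + 19 = 100.

Step 2 — fraction explained by component i = λ_i / Σ λ:
  PC1: 41/100 = 0.41
  PC2: 40/100 = 0.4
  PC3: 19/100 = 0.19

Step 3 — cumulative fraction after k components = (λ_1 + ... + λ_k) / Σ λ:
  k = 1: 41/100 = 0.41
  k = 2: (41 + 40)/100 = 81/100 = 0.81
  k = 3: (41 + 40 + 19)/100 = 100/100 = 1

Summary (fraction, with percent):

explained: PC1 0.41 (41%), PC2 0.4 (40%), PC3 0.19 (19%);  cumulative: 0.41, 0.81, 1


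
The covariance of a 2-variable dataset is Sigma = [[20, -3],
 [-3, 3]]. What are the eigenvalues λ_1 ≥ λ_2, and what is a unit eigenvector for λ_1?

Step 1 — characteristic polynomial of 2×2 Sigma:
  det(Sigma - λI) = λ² - trace · λ + det = 0.
  trace = 20 + 3 = 23, det = 20·3 - (-3)² = 51.
Step 2 — discriminant:
  Δ = trace² - 4·det = 529 - 204 = 325.
Step 3 — eigenvalues:
  λ = (trace ± √Δ)/2 = (23 ± 18.0278)/2,
  λ_1 = 20.5139,  λ_2 = 2.4861.

Step 4 — unit eigenvector for λ_1: solve (Sigma - λ_1 I)v = 0. First row:
  (20 - 20.5139)·v_x + (-3)·v_y = 0, i.e. (-0.5139)·v_x + (-3)·v_y = 0,
  so v ∝ (b, λ_1 - a) = (-3, 0.5139); multiply by -1 so the first entry is positive: u = (3, -0.5139).
  ||u|| = √((3)² + (-0.5139)²) = √(9.2641) ≈ 3.0437,
  v_1 = u/||u|| ≈ (0.9856, -0.1688) (||v_1|| = 1).

λ_1 = 20.5139,  λ_2 = 2.4861;  v_1 ≈ (0.9856, -0.1688)


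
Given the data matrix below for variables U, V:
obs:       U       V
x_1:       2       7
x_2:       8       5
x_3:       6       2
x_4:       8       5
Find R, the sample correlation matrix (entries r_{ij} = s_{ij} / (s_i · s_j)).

Step 1 — column means:
  mean(U) = (2 + 8 + 6 + 8) / 4 = 24/4 = 6
  mean(V) = (7 + 5 + 2 + 5) / 4 = 19/4 = 4.75

Step 2 — sample variances and covariances s[i,j] = (1/(n-1)) · Σ_k (x_{k,i} - mean_i) · (x_{k,j} - mean_j), with n-1 = 3:
  s[U,U] = ((-4)·(-4) + (2)·(2) + (0)·(0) + (2)·(2)) / 3 = 24/3 = 8
  s[U,V] = ((-4)·(2.25) + (2)·(0.25) + (0)·(-2.75) + (2)·(0.25)) / 3 = -8/3 = -2.6667
  s[V,V] = ((2.25)·(2.25) + (0.25)·(0.25) + (-2.75)·(-2.75) + (0.25)·(0.25)) / 3 = 12.75/3 = 4.25
  Sample standard deviations s_i = √(s[i,i]):
  s(U) = √(8) = 2.8284
  s(V) = √(4.25) = 2.0616

Step 3 — r_{ij} = s_{ij} / (s_i · s_j):
  r[U,U] = 1 (diagonal).
  r[U,V] = -2.6667 / (2.8284 · 2.0616) = -2.6667 / 5.831 = -0.4573
  r[V,V] = 1 (diagonal).

R is symmetric with unit diagonal. Assembling:

R = [[1, -0.4573],
 [-0.4573, 1]]


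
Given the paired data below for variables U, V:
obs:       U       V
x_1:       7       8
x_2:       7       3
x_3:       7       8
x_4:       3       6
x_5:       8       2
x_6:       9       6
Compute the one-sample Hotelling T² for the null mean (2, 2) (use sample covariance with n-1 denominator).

Step 1 — sample mean vector:
  mean(U) = (7 + 7 + 7 + 3 + 8 + 9) / 6 = 41/6 = 6.8333
  mean(V) = (8 + 3 + 8 + 6 + 2 + 6) / 6 = 33/6 = 5.5
  x̄ = (6.8333, 5.5),  deviation x̄ - mu_0 = (6.8333, 5.5) - (2, 2) = (4.8333, 3.5).

Step 2 — sample covariance matrix, S[i,j] = (1/(n-1)) · Σ_k (x_{k,i} - mean_i) · (x_{k,j} - mean_j), divisor n-1 = 5:
  S[U,U] = ((0.1667)·(0.1667) + (0.1667)·(0.1667) + (0.1667)·(0.1667) + (-3.8333)·(-3.8333) + (1.1667)·(1.1667) + (2.1667)·(2.1667)) / 5 = 20.8333/5 = 4.1667
  S[U,V] = ((0.1667)·(2.5) + (0.1667)·(-2.5) + (0.1667)·(2.5) + (-3.8333)·(0.5) + (1.1667)·(-3.5) + (2.1667)·(0.5)) / 5 = -4.5/5 = -0.9
  S[V,V] = ((2.5)·(2.5) + (-2.5)·(-2.5) + (2.5)·(2.5) + (0.5)·(0.5) + (-3.5)·(-3.5) + (0.5)·(0.5)) / 5 = 31.5/5 = 6.3
  S = [[4.1667, -0.9],
 [-0.9, 6.3]].

Step 3 — invert S. det(S) = 4.1667·6.3 - (-0.9)² = 25.44.
  S^{-1} = (1/det) · [[d, -b], [-b, a]] = [[0.2476, 0.0354],
 [0.0354, 0.1638]].

Step 4 — quadratic form (x̄ - mu_0)^T · S^{-1} · (x̄ - mu_0):
  S^{-1} · (x̄ - mu_0) = (1.3208, 0.7442),
  (x̄ - mu_0)^T · [...] = (4.8333)·(1.3208) + (3.5)·(0.7442) = 8.9885.

Step 5 — scale by n: T² = 6 · 8.9885 = 53.9308.

T² ≈ 53.9308


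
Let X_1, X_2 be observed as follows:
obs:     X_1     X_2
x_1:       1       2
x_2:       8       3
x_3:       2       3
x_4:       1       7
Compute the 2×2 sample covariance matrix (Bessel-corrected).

Step 1 — column means:
  mean(X_1) = (1 + 8 + 2 + 1) / 4 = 12/4 = 3
  mean(X_2) = (2 + 3 + 3 + 7) / 4 = 15/4 = 3.75

Step 2 — sample covariance S[i,j] = (1/(n-1)) · Σ_k (x_{k,i} - mean_i) · (x_{k,j} - mean_j), with n-1 = 3.
  S[X_1,X_1] = ((-2)·(-2) + (5)·(5) + (-1)·(-1) + (-2)·(-2)) / 3 = 34/3 = 11.3333
  S[X_1,X_2] = ((-2)·(-1.75) + (5)·(-0.75) + (-1)·(-0.75) + (-2)·(3.25)) / 3 = -6/3 = -2
  S[X_2,X_2] = ((-1.75)·(-1.75) + (-0.75)·(-0.75) + (-0.75)·(-0.75) + (3.25)·(3.25)) / 3 = 14.75/3 = 4.9167

S is symmetric (S[j,i] = S[i,j]). Assembling:

S = [[11.3333, -2],
 [-2, 4.9167]]


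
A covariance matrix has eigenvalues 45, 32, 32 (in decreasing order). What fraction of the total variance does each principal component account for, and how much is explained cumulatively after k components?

Step 1 — total variance = trace(Sigma) = Σ λ_i = 45 + 32 + 32 = 109.

Step 2 — fraction explained by component i = λ_i / Σ λ:
  PC1: 45/109 = 0.4128
  PC2: 32/109 = 0.2936
  PC3: 32/109 = 0.2936

Step 3 — cumulative fraction after k components = (λ_1 + ... + λ_k) / Σ λ:
  k = 1: 45/109 = 0.4128
  k = 2: (45 + 32)/109 = 77/109 = 0.7064
  k = 3: (45 + 32 + 32)/109 = 109/109 = 1

Summary (fraction, with percent):

explained: PC1 0.4128 (41.28%), PC2 0.2936 (29.36%), PC3 0.2936 (29.36%);  cumulative: 0.4128, 0.7064, 1


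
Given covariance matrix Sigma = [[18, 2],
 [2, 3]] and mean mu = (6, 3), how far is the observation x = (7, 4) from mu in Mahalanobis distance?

Step 1 — centre the observation: (x - mu) = (1, 1).

Step 2 — invert Sigma. det(Sigma) = 18·3 - (2)² = 50.
  Sigma^{-1} = (1/det) · [[d, -b], [-b, a]] = [[0.06, -0.04],
 [-0.04, 0.36]].

Step 3 — form the quadratic (x - mu)^T · Sigma^{-1} · (x - mu):
  Sigma^{-1} · (x - mu) = (0.02, 0.32).
  (x - mu)^T · [Sigma^{-1} · (x - mu)] = (1)·(0.02) + (1)·(0.32) = 0.34.

Step 4 — take square root: d = √(0.34) ≈ 0.5831.

d(x, mu) = √(0.34) ≈ 0.5831


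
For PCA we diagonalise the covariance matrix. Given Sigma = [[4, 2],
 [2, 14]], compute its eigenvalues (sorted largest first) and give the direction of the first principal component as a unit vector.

Step 1 — characteristic polynomial of 2×2 Sigma:
  det(Sigma - λI) = λ² - trace · λ + det = 0.
  trace = 4 + 14 = 18, det = 4·14 - (2)² = 52.
Step 2 — discriminant:
  Δ = trace² - 4·det = 324 - 208 = 116.
Step 3 — eigenvalues:
  λ = (trace ± √Δ)/2 = (18 ± 10.7703)/2,
  λ_1 = 14.3852,  λ_2 = 3.6148.

Step 4 — unit eigenvector for λ_1: solve (Sigma - λ_1 I)v = 0. First row:
  (4 - 14.3852)·v_x + (2)·v_y = 0, i.e. (-10.3852)·v_x + (2)·v_y = 0,
  so v ∝ (b, λ_1 - a) = (2, 10.3852) = u.
  ||u|| = √((2)² + (10.3852)²) = √(111.8516) ≈ 10.576,
  v_1 = u/||u|| ≈ (0.1891, 0.982) (||v_1|| = 1).

λ_1 = 14.3852,  λ_2 = 3.6148;  v_1 ≈ (0.1891, 0.982)


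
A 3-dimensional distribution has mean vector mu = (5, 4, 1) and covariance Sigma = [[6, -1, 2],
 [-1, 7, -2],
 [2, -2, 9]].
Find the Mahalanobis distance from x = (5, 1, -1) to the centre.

Step 1 — centre the observation: (x - mu) = (0, -3, -2).

Step 2 — invert Sigma (cofactor / det for 3×3, or solve directly):
  Sigma^{-1} = [[0.1815, 0.0154, -0.0369],
 [0.0154, 0.1538, 0.0308],
 [-0.0369, 0.0308, 0.1262]].

Step 3 — form the quadratic (x - mu)^T · Sigma^{-1} · (x - mu):
  Sigma^{-1} · (x - mu) = (0.0277, -0.5231, -0.3446).
  (x - mu)^T · [Sigma^{-1} · (x - mu)] = (0)·(0.0277) + (-3)·(-0.5231) + (-2)·(-0.3446) = 2.2585.

Step 4 — take square root: d = √(2.2585) ≈ 1.5028.

d(x, mu) = √(2.2585) ≈ 1.5028


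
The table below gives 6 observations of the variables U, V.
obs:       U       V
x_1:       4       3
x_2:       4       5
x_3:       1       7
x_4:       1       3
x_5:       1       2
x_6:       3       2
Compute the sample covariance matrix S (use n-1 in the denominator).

Step 1 — column means:
  mean(U) = (4 + 4 + 1 + 1 + 1 + 3) / 6 = 14/6 = 2.3333
  mean(V) = (3 + 5 + 7 + 3 + 2 + 2) / 6 = 22/6 = 3.6667

Step 2 — sample covariance S[i,j] = (1/(n-1)) · Σ_k (x_{k,i} - mean_i) · (x_{k,j} - mean_j), with n-1 = 5.
  S[U,U] = ((1.6667)·(1.6667) + (1.6667)·(1.6667) + (-1.3333)·(-1.3333) + (-1.3333)·(-1.3333) + (-1.3333)·(-1.3333) + (0.6667)·(0.6667)) / 5 = 11.3333/5 = 2.2667
  S[U,V] = ((1.6667)·(-0.6667) + (1.6667)·(1.3333) + (-1.3333)·(3.3333) + (-1.3333)·(-0.6667) + (-1.3333)·(-1.6667) + (0.6667)·(-1.6667)) / 5 = -1.3333/5 = -0.2667
  S[V,V] = ((-0.6667)·(-0.6667) + (1.3333)·(1.3333) + (3.3333)·(3.3333) + (-0.6667)·(-0.6667) + (-1.6667)·(-1.6667) + (-1.6667)·(-1.6667)) / 5 = 19.3333/5 = 3.8667

S is symmetric (S[j,i] = S[i,j]). Assembling:

S = [[2.2667, -0.2667],
 [-0.2667, 3.8667]]


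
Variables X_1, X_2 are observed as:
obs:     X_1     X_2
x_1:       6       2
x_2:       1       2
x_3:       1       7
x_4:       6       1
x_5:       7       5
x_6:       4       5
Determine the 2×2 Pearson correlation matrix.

Step 1 — column means:
  mean(X_1) = (6 + 1 + 1 + 6 + 7 + 4) / 6 = 25/6 = 4.1667
  mean(X_2) = (2 + 2 + 7 + 1 + 5 + 5) / 6 = 22/6 = 3.6667

Step 2 — sample variances and covariances s[i,j] = (1/(n-1)) · Σ_k (x_{k,i} - mean_i) · (x_{k,j} - mean_j), with n-1 = 5:
  s[X_1,X_1] = ((1.8333)·(1.8333) + (-3.1667)·(-3.1667) + (-3.1667)·(-3.1667) + (1.8333)·(1.8333) + (2.8333)·(2.8333) + (-0.1667)·(-0.1667)) / 5 = 34.8333/5 = 6.9667
  s[X_1,X_2] = ((1.8333)·(-1.6667) + (-3.1667)·(-1.6667) + (-3.1667)·(3.3333) + (1.8333)·(-2.6667) + (2.8333)·(1.3333) + (-0.1667)·(1.3333)) / 5 = -9.6667/5 = -1.9333
  s[X_2,X_2] = ((-1.6667)·(-1.6667) + (-1.6667)·(-1.6667) + (3.3333)·(3.3333) + (-2.6667)·(-2.6667) + (1.3333)·(1.3333) + (1.3333)·(1.3333)) / 5 = 27.3333/5 = 5.4667
  Sample standard deviations s_i = √(s[i,i]):
  s(X_1) = √(6.9667) = 2.6394
  s(X_2) = √(5.4667) = 2.3381

Step 3 — r_{ij} = s_{ij} / (s_i · s_j):
  r[X_1,X_1] = 1 (diagonal).
  r[X_1,X_2] = -1.9333 / (2.6394 · 2.3381) = -1.9333 / 6.1713 = -0.3133
  r[X_2,X_2] = 1 (diagonal).

R is symmetric with unit diagonal. Assembling:

R = [[1, -0.3133],
 [-0.3133, 1]]


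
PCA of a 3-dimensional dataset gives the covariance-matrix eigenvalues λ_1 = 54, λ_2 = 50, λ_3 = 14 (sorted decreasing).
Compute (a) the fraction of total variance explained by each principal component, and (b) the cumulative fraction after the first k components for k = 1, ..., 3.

Step 1 — total variance = trace(Sigma) = Σ λ_i = 54 + 50 + 14 = 118.

Step 2 — fraction explained by component i = λ_i / Σ λ:
  PC1: 54/118 = 0.4576
  PC2: 50/118 = 0.4237
  PC3: 14/118 = 0.1186

Step 3 — cumulative fraction after k components = (λ_1 + ... + λ_k) / Σ λ:
  k = 1: 54/118 = 0.4576
  k = 2: (54 + 50)/118 = 104/118 = 0.8814
  k = 3: (54 + 50 + 14)/118 = 118/118 = 1

Summary (fraction, with percent):

explained: PC1 0.4576 (45.76%), PC2 0.4237 (42.37%), PC3 0.1186 (11.86%);  cumulative: 0.4576, 0.8814, 1


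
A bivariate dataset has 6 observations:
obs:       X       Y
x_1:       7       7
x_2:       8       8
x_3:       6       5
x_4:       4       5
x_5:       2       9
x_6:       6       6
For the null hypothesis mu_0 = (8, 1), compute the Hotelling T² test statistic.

Step 1 — sample mean vector:
  mean(X) = (7 + 8 + 6 + 4 + 2 + 6) / 6 = 33/6 = 5.5
  mean(Y) = (7 + 8 + 5 + 5 + 9 + 6) / 6 = 40/6 = 6.6667
  x̄ = (5.5, 6.6667),  deviation x̄ - mu_0 = (5.5, 6.6667) - (8, 1) = (-2.5, 5.6667).

Step 2 — sample covariance matrix, S[i,j] = (1/(n-1)) · Σ_k (x_{k,i} - mean_i) · (x_{k,j} - mean_j), divisor n-1 = 5:
  S[X,X] = ((1.5)·(1.5) + (2.5)·(2.5) + (0.5)·(0.5) + (-1.5)·(-1.5) + (-3.5)·(-3.5) + (0.5)·(0.5)) / 5 = 23.5/5 = 4.7
  S[X,Y] = ((1.5)·(0.3333) + (2.5)·(1.3333) + (0.5)·(-1.6667) + (-1.5)·(-1.6667) + (-3.5)·(2.3333) + (0.5)·(-0.6667)) / 5 = -3/5 = -0.6
  S[Y,Y] = ((0.3333)·(0.3333) + (1.3333)·(1.3333) + (-1.6667)·(-1.6667) + (-1.6667)·(-1.6667) + (2.3333)·(2.3333) + (-0.6667)·(-0.6667)) / 5 = 13.3333/5 = 2.6667
  S = [[4.7, -0.6],
 [-0.6, 2.6667]].

Step 3 — invert S. det(S) = 4.7·2.6667 - (-0.6)² = 12.1733.
  S^{-1} = (1/det) · [[d, -b], [-b, a]] = [[0.2191, 0.0493],
 [0.0493, 0.3861]].

Step 4 — quadratic form (x̄ - mu_0)^T · S^{-1} · (x̄ - mu_0):
  S^{-1} · (x̄ - mu_0) = (-0.2683, 2.0646),
  (x̄ - mu_0)^T · [...] = (-2.5)·(-0.2683) + (5.6667)·(2.0646) = 12.3704.

Step 5 — scale by n: T² = 6 · 12.3704 = 74.2223.

T² ≈ 74.2223
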